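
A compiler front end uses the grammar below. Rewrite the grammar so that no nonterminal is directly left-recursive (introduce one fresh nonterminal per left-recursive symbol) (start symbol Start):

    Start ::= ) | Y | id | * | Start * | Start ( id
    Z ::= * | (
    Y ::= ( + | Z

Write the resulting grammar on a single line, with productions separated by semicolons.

Left recursion appears on Start.
For Start: α = {*, ( id}, β = {), Y, id, *}. Rewrite as Start → β Start1 and Start1 → α Start1 | ε.

Start ::= ) Start1 | Y Start1 | id Start1 | * Start1; Z ::= * | (; Y ::= ( + | Z; Start1 ::= * Start1 | ( id Start1 | ε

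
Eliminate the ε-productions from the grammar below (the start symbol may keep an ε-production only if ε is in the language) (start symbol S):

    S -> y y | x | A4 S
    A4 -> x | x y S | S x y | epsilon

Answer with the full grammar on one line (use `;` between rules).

The nullable symbols are {A4}.
ε ∉ L(G), so no ε-production is kept.

S -> y y | x | A4 S; A4 -> x | x y S | S x y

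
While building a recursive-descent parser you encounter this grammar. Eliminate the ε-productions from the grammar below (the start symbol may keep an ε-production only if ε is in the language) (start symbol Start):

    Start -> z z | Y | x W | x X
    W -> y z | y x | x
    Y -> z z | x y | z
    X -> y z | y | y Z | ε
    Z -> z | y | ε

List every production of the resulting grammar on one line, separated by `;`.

Nullable set = {X, Z}.
ε ∉ L(G), so no ε-production is kept.
Add the nullable-subset variants: Start → x X gives x X | x.

Start -> z z | Y | x W | x X | x; W -> y z | y x | x; Y -> z z | x y | z; X -> y z | y | y Z; Z -> z | y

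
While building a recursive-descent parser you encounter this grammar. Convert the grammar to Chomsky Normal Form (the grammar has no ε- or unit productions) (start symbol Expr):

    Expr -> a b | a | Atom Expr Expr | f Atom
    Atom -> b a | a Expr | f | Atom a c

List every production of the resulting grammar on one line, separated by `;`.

Introduce a nonterminal for each terminal appearing in a rule of length ≥ 2: X1 → a, X2 → b, X3 → f, X4 → c.
Binarize each right-hand side of length ≥ 3 by chaining fresh nonterminals (Y1, Y2, …): affected rules were Expr → Atom Expr Expr; Atom → Atom X1 X4.

Expr -> X1 X2 | a | Atom Y1 | X3 Atom; Atom -> X2 X1 | X1 Expr | f | Atom Y2; X1 -> a; X2 -> b; X3 -> f; X4 -> c; Y1 -> Expr Expr; Y2 -> X1 X4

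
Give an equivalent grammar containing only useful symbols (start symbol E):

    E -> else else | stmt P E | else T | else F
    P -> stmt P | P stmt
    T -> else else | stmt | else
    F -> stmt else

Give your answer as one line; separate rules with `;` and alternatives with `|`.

E -> else else | else T | else F; T -> else else | stmt | else; F -> stmt else

Generating nonterminals: {E, F, T}.
Reachable from E after that: {E, F, T}.
Removed useless symbols: {P} and every production mentioning them.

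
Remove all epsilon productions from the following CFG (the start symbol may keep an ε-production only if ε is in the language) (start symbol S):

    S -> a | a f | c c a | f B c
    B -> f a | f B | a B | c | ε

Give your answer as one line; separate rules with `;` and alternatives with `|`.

The nullable symbols are {B}.
ε ∉ L(G), so no ε-production is kept.
For each production, add variants omitting each subset of nullable occurrences: S → f B c gives f B c | f c. B → f B gives f B | f. B → a B gives a B | a.

S -> a | a f | c c a | f B c | f c; B -> f a | f B | f | a B | a | c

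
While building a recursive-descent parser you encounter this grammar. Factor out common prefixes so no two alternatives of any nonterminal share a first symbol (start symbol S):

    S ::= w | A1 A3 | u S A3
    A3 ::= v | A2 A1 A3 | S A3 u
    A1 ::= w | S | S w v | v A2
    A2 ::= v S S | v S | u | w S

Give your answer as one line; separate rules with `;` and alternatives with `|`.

S ::= w | A1 A3 | u S A3; A3 ::= v | A2 A1 A3 | S A3 u; A1 ::= w | v A2 | S A1'; A2 ::= u | w S | v S A2'; A1' ::= ε | w v; A2' ::= S | ε

A1 has alternatives sharing prefix 'S': factor to A1 → S A1' with A1' → ε | w v.
A2 has alternatives sharing prefix 'v S': factor to A2 → v S A2' with A2' → S | ε.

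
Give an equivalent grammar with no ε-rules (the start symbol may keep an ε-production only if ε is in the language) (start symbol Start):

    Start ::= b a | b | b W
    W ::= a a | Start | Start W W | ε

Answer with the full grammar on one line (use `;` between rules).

The nullable symbols are {W}.
ε ∉ L(G), so no ε-production is kept.
Expand every rule over subsets of its nullable positions: W → Start W W gives Start W W | Start W.

Start ::= b a | b | b W; W ::= a a | Start | Start W W | Start W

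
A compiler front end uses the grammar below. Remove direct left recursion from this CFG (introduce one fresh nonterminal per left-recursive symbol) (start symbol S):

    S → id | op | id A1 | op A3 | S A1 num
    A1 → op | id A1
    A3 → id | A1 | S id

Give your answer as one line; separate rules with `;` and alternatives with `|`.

S → id S' | op S' | id A1 S' | op A3 S'; A1 → op | id A1; A3 → id | A1 | S id; S' → A1 num S' | ε

Left recursion appears on S.
For S: α = {A1 num}, β = {id, op, id A1, op A3}. Rewrite as S → β S' and S' → α S' | ε.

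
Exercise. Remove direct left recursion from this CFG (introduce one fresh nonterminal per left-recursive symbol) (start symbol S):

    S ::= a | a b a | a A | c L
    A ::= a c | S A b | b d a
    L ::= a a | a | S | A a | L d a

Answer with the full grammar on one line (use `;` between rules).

S ::= a | a b a | a A | c L; A ::= a c | S A b | b d a; L ::= a a L' | a L' | S L' | A a L'; L' ::= d a L' | ε

Left recursion appears on L.
For L: α = {d a}, β = {a a, a, S, A a}. Rewrite as L → β L' and L' → α L' | ε.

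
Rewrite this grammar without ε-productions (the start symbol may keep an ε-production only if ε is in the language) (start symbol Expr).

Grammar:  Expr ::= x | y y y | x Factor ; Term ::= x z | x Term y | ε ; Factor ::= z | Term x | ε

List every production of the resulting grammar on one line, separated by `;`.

Expr ::= x | y y y | x Factor; Term ::= x z | x Term y | x y; Factor ::= z | Term x | x

The nullable symbols are {Factor, Term}.
ε ∉ L(G), so no ε-production is kept.
Add the nullable-subset variants: Term → x Term y gives x Term y | x y. Factor → Term x gives Term x | x.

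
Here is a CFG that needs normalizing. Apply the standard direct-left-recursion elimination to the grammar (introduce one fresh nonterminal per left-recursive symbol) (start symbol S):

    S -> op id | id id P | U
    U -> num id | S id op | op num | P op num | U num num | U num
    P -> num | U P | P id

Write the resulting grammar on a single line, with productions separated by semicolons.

S -> op id | id id P | U; U -> num id U' | S id op U' | op num U' | P op num U'; P -> num P' | U P P'; U' -> num num U' | num U' | ε; P' -> id P' | ε

Directly left-recursive nonterminals: U, P.
For U: α = {num num, num}, β = {num id, S id op, op num, P op num}. Rewrite as U → β U' and U' → α U' | ε.
For P: α = {id}, β = {num, U P}. Rewrite as P → β P' and P' → α P' | ε.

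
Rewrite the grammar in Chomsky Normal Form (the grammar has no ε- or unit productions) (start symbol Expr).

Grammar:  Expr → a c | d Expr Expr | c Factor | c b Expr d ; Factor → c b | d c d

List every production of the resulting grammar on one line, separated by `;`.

Expr → X1 X2 | X3 Y1 | X2 Factor | X2 Y2; Factor → X2 X4 | X3 Y4; X1 → a; X2 → c; X3 → d; X4 → b; Y1 → Expr Expr; Y2 → X4 Y3; Y3 → Expr X3; Y4 → X2 X3

Introduce a nonterminal for each terminal appearing in a rule of length ≥ 2: X1 → a, X2 → c, X3 → d, X4 → b.
Binarize each right-hand side of length ≥ 3 by chaining fresh nonterminals (Y1, Y2, …): affected rules were Expr → X3 Expr Expr; Expr → X2 X4 Expr X3; Factor → X3 X2 X3.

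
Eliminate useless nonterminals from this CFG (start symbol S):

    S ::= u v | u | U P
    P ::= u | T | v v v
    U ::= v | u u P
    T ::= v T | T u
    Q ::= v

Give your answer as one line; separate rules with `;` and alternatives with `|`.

S ::= u v | u | U P; P ::= u | v v v; U ::= v | u u P

Generating nonterminals: {P, Q, S, U}.
Reachable from S after that: {P, S, U}.
Removed useless symbols: {Q, T} and every production mentioning them.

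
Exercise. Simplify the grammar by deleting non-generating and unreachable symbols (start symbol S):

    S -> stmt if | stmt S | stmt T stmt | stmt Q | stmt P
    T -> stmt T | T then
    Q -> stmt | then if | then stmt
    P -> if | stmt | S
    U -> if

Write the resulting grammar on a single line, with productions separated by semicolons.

S -> stmt if | stmt S | stmt Q | stmt P; Q -> stmt | then if | then stmt; P -> if | stmt | S

Generating nonterminals: {P, Q, S, U}.
Reachable from S after that: {P, Q, S}.
Removed useless symbols: {T, U} and every production mentioning them.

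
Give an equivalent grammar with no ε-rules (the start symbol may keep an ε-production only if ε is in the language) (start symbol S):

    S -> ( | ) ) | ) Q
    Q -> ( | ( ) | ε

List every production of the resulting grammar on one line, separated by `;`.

Nullable nonterminals: {Q}.
ε ∉ L(G), so no ε-production is kept.
Add the nullable-subset variants: S → ) Q gives ) Q | ).

S -> ( | ) ) | ) Q | ); Q -> ( | ( )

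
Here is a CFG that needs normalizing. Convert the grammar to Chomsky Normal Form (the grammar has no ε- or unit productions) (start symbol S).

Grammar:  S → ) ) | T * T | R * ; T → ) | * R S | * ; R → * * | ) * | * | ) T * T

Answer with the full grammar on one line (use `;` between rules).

Introduce a nonterminal for each terminal appearing in a rule of length ≥ 2: X1 → ), X2 → *.
Binarize each right-hand side of length ≥ 3 by chaining fresh nonterminals (Y1, Y2, …): affected rules were S → T X2 T; T → X2 R S; R → X1 T X2 T.

S → X1 X1 | T Y1 | R X2; T → ) | X2 Y2 | *; R → X2 X2 | X1 X2 | * | X1 Y3; X1 → ); X2 → *; Y1 → X2 T; Y2 → R S; Y3 → T Y4; Y4 → X2 T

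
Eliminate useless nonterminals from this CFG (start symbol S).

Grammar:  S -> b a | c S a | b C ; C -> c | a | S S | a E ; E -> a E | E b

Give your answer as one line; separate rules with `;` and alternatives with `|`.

S -> b a | c S a | b C; C -> c | a | S S

Generating nonterminals: {C, S}.
Reachable from S after that: {C, S}.
Removed useless symbols: {E} and every production mentioning them.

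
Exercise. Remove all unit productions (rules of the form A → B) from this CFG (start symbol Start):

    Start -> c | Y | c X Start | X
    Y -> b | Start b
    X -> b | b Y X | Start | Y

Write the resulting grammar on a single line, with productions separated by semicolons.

Start -> c | c X Start | b | b Y X | Start b; Y -> b | Start b; X -> c | c X Start | b | b Y X | Start b

Unit pairs: Start ⇒* {X, Y}; X ⇒* {Start, Y}.
Replace each nonterminal's rules with the union of the non-unit rules of every nonterminal it unit-derives.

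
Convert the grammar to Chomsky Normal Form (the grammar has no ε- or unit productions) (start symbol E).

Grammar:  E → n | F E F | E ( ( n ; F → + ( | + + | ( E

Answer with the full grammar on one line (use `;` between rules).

Introduce a nonterminal for each terminal appearing in a rule of length ≥ 2: X1 → (, X2 → n, X3 → +.
Binarize each right-hand side of length ≥ 3 by chaining fresh nonterminals (Y1, Y2, …): affected rules were E → F E F; E → E X1 X1 X2.

E → n | F Y1 | E Y2; F → X3 X1 | X3 X3 | X1 E; X1 → (; X2 → n; X3 → +; Y1 → E F; Y2 → X1 Y3; Y3 → X1 X2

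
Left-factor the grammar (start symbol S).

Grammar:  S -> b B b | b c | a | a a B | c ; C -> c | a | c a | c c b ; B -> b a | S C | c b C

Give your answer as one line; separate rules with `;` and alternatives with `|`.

S -> c | b S' | a S''; C -> a | c C'; B -> b a | S C | c b C; S' -> B b | c; S'' -> ε | a B; C' -> ε | a | c b

S has alternatives sharing prefix 'b': factor to S → b S' with S' → B b | c.
S has alternatives sharing prefix 'a': factor to S → a S'' with S'' → ε | a B.
C has alternatives sharing prefix 'c': factor to C → c C' with C' → ε | a | c b.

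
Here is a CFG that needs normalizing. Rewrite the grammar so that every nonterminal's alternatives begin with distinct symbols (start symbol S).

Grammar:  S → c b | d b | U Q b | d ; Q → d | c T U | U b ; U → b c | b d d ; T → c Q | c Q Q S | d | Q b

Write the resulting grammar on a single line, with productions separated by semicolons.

S → c b | U Q b | d S'; Q → d | c T U | U b; U → b U'; T → d | Q b | c Q T'; S' → b | ε; U' → c | d d; T' → ε | Q S

S has alternatives sharing prefix 'd': factor to S → d S' with S' → b | ε.
U has alternatives sharing prefix 'b': factor to U → b U' with U' → c | d d.
T has alternatives sharing prefix 'c Q': factor to T → c Q T' with T' → ε | Q S.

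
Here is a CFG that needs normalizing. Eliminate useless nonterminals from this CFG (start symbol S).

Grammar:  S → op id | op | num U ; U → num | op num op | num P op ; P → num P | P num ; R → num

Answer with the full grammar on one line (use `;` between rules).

Generating nonterminals: {R, S, U}.
Reachable from S after that: {S, U}.
Removed useless symbols: {P, R} and every production mentioning them.

S → op id | op | num U; U → num | op num op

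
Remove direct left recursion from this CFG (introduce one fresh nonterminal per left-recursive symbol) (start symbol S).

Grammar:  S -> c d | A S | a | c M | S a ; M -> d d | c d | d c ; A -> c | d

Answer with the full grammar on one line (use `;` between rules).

S -> c d S' | A S S' | a S' | c M S'; M -> d d | c d | d c; A -> c | d; S' -> a S' | ε

Left recursion appears on S.
For S: α = {a}, β = {c d, A S, a, c M}. Rewrite as S → β S' and S' → α S' | ε.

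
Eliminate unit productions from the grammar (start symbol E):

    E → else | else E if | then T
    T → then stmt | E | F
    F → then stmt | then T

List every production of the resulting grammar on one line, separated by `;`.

E → else | else E if | then T; T → else | else E if | then T | then stmt; F → then stmt | then T

Unit pairs: T ⇒* {E, F}.
For every A with A ⇒* B via unit rules, add B's non-unit alternatives to A; then delete every rule of the form X → Y.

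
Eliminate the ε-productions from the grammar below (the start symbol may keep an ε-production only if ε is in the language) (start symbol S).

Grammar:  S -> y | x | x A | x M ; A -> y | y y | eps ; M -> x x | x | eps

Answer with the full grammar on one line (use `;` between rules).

S -> y | x | x A | x M; A -> y | y y; M -> x x | x

Nullable set = {A, M}.
ε ∉ L(G), so no ε-production is kept.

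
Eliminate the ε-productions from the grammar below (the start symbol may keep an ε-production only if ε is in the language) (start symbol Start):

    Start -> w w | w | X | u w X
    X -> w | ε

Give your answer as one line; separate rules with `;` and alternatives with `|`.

Start -> w w | w | X | u w X | u w | ε; X -> w

Nullable nonterminals: {Start, X}.
ε ∈ L(G) since Start is nullable, so keep Start → ε.
Expand every rule over subsets of its nullable positions: Start → u w X gives u w X | u w.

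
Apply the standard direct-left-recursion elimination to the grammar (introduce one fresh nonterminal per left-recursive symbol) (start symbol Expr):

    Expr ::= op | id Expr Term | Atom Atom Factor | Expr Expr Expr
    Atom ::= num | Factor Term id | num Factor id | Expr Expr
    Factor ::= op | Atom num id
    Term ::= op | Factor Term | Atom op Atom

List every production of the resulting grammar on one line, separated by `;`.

Expr is directly left-recursive.
For Expr: α = {Expr Expr}, β = {op, id Expr Term, Atom Atom Factor}. Rewrite as Expr → β Expr1 and Expr1 → α Expr1 | ε.

Expr ::= op Expr1 | id Expr Term Expr1 | Atom Atom Factor Expr1; Atom ::= num | Factor Term id | num Factor id | Expr Expr; Factor ::= op | Atom num id; Term ::= op | Factor Term | Atom op Atom; Expr1 ::= Expr Expr Expr1 | ε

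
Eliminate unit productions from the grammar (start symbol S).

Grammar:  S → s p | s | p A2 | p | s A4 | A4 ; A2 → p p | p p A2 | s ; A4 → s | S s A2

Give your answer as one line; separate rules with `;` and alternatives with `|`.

S → s | S s A2 | s p | p A2 | p | s A4; A2 → p p | p p A2 | s; A4 → s | S s A2

Unit pairs: S ⇒* {A4}.
Replace each nonterminal's rules with the union of the non-unit rules of every nonterminal it unit-derives.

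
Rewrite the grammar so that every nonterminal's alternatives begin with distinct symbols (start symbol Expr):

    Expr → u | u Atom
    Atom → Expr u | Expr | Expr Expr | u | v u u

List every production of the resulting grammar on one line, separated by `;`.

Expr has alternatives sharing prefix 'u': factor to Expr → u Expr1 with Expr1 → ε | Atom.
Atom has alternatives sharing prefix 'Expr': factor to Atom → Expr Atom1 with Atom1 → u | ε | Expr.

Expr → u Expr1; Atom → u | v u u | Expr Atom1; Expr1 → eps | Atom; Atom1 → u | eps | Expr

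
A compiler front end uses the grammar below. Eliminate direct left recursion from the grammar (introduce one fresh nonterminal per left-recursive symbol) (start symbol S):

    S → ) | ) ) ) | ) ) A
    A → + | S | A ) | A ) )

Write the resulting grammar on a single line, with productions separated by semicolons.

Left recursion appears on A.
For A: α = {), ) )}, β = {+, S}. Rewrite as A → β A' and A' → α A' | ε.

S → ) | ) ) ) | ) ) A; A → + A' | S A'; A' → ) A' | ) ) A' | epsilon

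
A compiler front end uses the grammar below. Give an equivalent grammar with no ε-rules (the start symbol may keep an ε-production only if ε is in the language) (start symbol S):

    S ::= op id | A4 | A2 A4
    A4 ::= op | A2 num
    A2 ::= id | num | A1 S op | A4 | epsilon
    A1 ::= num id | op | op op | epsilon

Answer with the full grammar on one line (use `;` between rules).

The nullable symbols are {A1, A2}.
ε ∉ L(G), so no ε-production is kept.
Add the nullable-subset variants: A4 → A2 num gives A2 num | num. A2 → A1 S op gives A1 S op | S op.

S ::= op id | A4 | A2 A4; A4 ::= op | A2 num | num; A2 ::= id | num | A1 S op | S op | A4; A1 ::= num id | op | op op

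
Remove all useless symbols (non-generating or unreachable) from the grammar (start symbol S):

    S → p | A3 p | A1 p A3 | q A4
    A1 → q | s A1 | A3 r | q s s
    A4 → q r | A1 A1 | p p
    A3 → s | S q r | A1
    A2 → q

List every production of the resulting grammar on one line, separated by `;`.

S → p | A3 p | A1 p A3 | q A4; A1 → q | s A1 | A3 r | q s s; A4 → q r | A1 A1 | p p; A3 → s | S q r | A1

Generating nonterminals: {A1, A2, A3, A4, S}.
Reachable from S after that: {A1, A3, A4, S}.
Removed useless symbols: {A2} and every production mentioning them.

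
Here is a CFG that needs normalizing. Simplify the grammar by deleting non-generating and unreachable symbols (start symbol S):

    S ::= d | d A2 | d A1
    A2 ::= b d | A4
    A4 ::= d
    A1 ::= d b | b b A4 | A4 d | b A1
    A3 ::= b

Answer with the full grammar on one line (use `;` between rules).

Generating nonterminals: {A1, A2, A3, A4, S}.
Reachable from S after that: {A1, A2, A4, S}.
Removed useless symbols: {A3} and every production mentioning them.

S ::= d | d A2 | d A1; A2 ::= b d | A4; A4 ::= d; A1 ::= d b | b b A4 | A4 d | b A1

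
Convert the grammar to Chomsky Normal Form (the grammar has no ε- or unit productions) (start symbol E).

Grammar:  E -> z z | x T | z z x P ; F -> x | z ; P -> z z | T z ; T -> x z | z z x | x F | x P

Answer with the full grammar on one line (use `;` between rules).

E -> X1 X1 | X2 T | X1 Y1; F -> x | z; P -> X1 X1 | T X1; T -> X2 X1 | X1 Y3 | X2 F | X2 P; X1 -> z; X2 -> x; Y1 -> X1 Y2; Y2 -> X2 P; Y3 -> X1 X2

Introduce a nonterminal for each terminal appearing in a rule of length ≥ 2: X1 → z, X2 → x.
Binarize each right-hand side of length ≥ 3 by chaining fresh nonterminals (Y1, Y2, …): affected rules were E → X1 X1 X2 P; T → X1 X1 X2.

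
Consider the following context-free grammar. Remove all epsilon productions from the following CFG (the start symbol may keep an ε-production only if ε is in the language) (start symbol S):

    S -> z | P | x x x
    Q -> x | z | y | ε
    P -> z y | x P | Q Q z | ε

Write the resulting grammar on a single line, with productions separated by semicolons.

S -> z | P | x x x | ε; Q -> x | z | y; P -> z y | x P | x | Q Q z | Q z | z

The nullable symbols are {P, Q, S}.
ε ∈ L(G) since S is nullable, so keep S → ε.
For each production, add variants omitting each subset of nullable occurrences: P → x P gives x P | x. P → Q Q z gives Q Q z | Q z | z.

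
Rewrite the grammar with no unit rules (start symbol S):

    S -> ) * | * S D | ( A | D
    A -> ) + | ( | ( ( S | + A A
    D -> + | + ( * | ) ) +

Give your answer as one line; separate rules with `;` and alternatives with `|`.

S -> + | + ( * | ) ) + | ) * | * S D | ( A; A -> ) + | ( | ( ( S | + A A; D -> + | + ( * | ) ) +

Unit pairs: S ⇒* {D}.
For every A with A ⇒* B via unit rules, add B's non-unit alternatives to A; then delete every rule of the form X → Y.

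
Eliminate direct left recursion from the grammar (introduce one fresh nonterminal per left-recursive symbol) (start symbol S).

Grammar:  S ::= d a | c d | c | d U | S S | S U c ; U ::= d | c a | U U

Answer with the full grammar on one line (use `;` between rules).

Left recursion appears on S, U.
For S: α = {S, U c}, β = {d a, c d, c, d U}. Rewrite as S → β S' and S' → α S' | ε.
For U: α = {U}, β = {d, c a}. Rewrite as U → β U' and U' → α U' | ε.

S ::= d a S' | c d S' | c S' | d U S'; U ::= d U' | c a U'; S' ::= S S' | U c S' | ε; U' ::= U U' | ε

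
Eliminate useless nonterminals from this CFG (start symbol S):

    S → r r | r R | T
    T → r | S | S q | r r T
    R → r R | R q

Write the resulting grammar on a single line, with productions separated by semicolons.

S → r r | T; T → r | S | S q | r r T

Generating nonterminals: {S, T}.
Reachable from S after that: {S, T}.
Removed useless symbols: {R} and every production mentioning them.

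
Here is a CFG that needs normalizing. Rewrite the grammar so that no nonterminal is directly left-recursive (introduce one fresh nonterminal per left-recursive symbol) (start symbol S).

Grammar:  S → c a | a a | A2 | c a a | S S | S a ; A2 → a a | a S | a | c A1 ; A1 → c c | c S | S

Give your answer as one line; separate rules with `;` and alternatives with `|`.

S is directly left-recursive.
For S: α = {S, a}, β = {c a, a a, A2, c a a}. Rewrite as S → β S' and S' → α S' | ε.

S → c a S' | a a S' | A2 S' | c a a S'; A2 → a a | a S | a | c A1; A1 → c c | c S | S; S' → S S' | a S' | ε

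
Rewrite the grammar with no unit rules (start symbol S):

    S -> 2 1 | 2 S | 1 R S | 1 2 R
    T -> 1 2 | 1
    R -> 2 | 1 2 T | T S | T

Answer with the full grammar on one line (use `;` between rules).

Unit pairs: R ⇒* {T}.
For every A with A ⇒* B via unit rules, add B's non-unit alternatives to A; then delete every rule of the form X → Y.

S -> 2 1 | 2 S | 1 R S | 1 2 R; T -> 1 2 | 1; R -> 2 | 1 2 T | T S | 1 2 | 1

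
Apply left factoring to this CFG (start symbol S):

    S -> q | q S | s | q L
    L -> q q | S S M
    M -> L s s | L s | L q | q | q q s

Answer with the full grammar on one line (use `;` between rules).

S -> s | q S'; L -> q q | S S M; M -> L M' | q M''; S' -> ε | S | L; M' -> q | s M'''; M'' -> ε | q s; M''' -> s | ε

S has alternatives sharing prefix 'q': factor to S → q S' with S' → ε | S | L.
M has alternatives sharing prefix 'L': factor to M → L M' with M' → s s | s | q.
M has alternatives sharing prefix 'q': factor to M → q M'' with M'' → ε | q s.
M' has alternatives sharing prefix 's': factor to M' → s M''' with M''' → s | ε.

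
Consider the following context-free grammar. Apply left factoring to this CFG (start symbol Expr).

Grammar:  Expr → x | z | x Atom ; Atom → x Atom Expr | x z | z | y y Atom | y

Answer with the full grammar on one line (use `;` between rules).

Expr → z | x Expr1; Atom → z | x Atom1 | y Atom2; Expr1 → ε | Atom; Atom1 → Atom Expr | z; Atom2 → y Atom | ε

Expr has alternatives sharing prefix 'x': factor to Expr → x Expr1 with Expr1 → ε | Atom.
Atom has alternatives sharing prefix 'x': factor to Atom → x Atom1 with Atom1 → Atom Expr | z.
Atom has alternatives sharing prefix 'y': factor to Atom → y Atom2 with Atom2 → y Atom | ε.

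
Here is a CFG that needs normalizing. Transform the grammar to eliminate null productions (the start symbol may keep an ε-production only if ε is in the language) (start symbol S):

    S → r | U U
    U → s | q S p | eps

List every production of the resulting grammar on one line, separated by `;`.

S → r | U U | U | eps; U → s | q S p | q p

The nullable symbols are {S, U}.
ε ∈ L(G) since S is nullable, so keep S → ε.
Add the nullable-subset variants: S → U U gives U U | U. U → q S p gives q S p | q p.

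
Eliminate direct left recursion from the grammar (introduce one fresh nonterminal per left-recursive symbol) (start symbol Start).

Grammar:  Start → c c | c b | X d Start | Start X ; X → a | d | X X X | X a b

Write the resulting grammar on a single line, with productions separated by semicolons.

Start → c c Start1 | c b Start1 | X d Start Start1; X → a X1 | d X1; Start1 → X Start1 | ε; X1 → X X X1 | a b X1 | ε

Start, X are directly left-recursive.
For Start: α = {X}, β = {c c, c b, X d Start}. Rewrite as Start → β Start1 and Start1 → α Start1 | ε.
For X: α = {X X, a b}, β = {a, d}. Rewrite as X → β X1 and X1 → α X1 | ε.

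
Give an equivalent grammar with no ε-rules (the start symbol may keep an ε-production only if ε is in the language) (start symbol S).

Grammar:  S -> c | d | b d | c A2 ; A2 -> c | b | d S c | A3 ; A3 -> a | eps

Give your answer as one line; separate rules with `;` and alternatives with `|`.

S -> c | d | b d | c A2; A2 -> c | b | d S c | A3; A3 -> a

Nullable set = {A2, A3}.
ε ∉ L(G), so no ε-production is kept.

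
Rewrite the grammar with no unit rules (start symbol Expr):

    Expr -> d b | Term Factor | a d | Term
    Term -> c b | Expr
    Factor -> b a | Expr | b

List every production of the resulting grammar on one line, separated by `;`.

Expr -> c b | d b | Term Factor | a d; Term -> c b | d b | Term Factor | a d; Factor -> c b | b a | b | d b | Term Factor | a d

Unit pairs: Expr ⇒* {Term}; Factor ⇒* {Expr, Term}; Term ⇒* {Expr}.
For every A with A ⇒* B via unit rules, add B's non-unit alternatives to A; then delete every rule of the form X → Y.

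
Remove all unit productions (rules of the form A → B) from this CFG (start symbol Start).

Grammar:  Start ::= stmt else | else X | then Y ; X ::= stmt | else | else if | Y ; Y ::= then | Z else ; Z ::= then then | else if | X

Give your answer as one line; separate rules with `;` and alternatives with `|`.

Start ::= stmt else | else X | then Y; X ::= stmt | else | else if | then | Z else; Y ::= then | Z else; Z ::= then then | else if | stmt | else | then | Z else

Unit pairs: X ⇒* {Y}; Z ⇒* {X, Y}.
For each unit pair (A, B), copy every non-unit production of B to A, then drop all unit productions.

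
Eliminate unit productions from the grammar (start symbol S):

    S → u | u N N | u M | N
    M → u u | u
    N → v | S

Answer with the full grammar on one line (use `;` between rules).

Unit pairs: N ⇒* {S}; S ⇒* {N}.
For every A with A ⇒* B via unit rules, add B's non-unit alternatives to A; then delete every rule of the form X → Y.

S → u | u N N | u M | v; M → u u | u; N → u | u N N | u M | v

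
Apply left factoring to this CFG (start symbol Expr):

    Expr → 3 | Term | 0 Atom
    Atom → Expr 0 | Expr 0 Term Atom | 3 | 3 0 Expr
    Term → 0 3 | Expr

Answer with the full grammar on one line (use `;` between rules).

Expr → 3 | Term | 0 Atom; Atom → Expr 0 Atom1 | 3 Atom2; Term → 0 3 | Expr; Atom1 → ε | Term Atom; Atom2 → ε | 0 Expr

Atom has alternatives sharing prefix 'Expr 0': factor to Atom → Expr 0 Atom1 with Atom1 → ε | Term Atom.
Atom has alternatives sharing prefix '3': factor to Atom → 3 Atom2 with Atom2 → ε | 0 Expr.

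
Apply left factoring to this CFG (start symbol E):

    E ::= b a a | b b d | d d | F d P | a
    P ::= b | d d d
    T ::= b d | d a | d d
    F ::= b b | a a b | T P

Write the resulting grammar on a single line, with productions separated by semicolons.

E has alternatives sharing prefix 'b': factor to E → b E' with E' → a a | b d.
T has alternatives sharing prefix 'd': factor to T → d T' with T' → a | d.

E ::= d d | F d P | a | b E'; P ::= b | d d d; T ::= b d | d T'; F ::= b b | a a b | T P; E' ::= a a | b d; T' ::= a | d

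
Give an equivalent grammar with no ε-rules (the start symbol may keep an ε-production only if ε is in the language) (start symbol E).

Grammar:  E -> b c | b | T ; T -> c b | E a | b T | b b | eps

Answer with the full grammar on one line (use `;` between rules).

Nullable nonterminals: {E, T}.
ε ∈ L(G) since E is nullable, so keep E → ε.
For each production, add variants omitting each subset of nullable occurrences: T → E a gives E a | a. T → b T gives b T | b.

E -> b c | b | T | ε; T -> c b | E a | a | b T | b | b b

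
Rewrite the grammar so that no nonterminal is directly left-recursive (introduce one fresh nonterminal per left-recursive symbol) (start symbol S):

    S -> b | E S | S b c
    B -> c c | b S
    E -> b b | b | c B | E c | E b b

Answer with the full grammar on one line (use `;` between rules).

S -> b S' | E S S'; B -> c c | b S; E -> b b E' | b E' | c B E'; S' -> b c S' | ε; E' -> c E' | b b E' | ε

Directly left-recursive nonterminals: S, E.
For S: α = {b c}, β = {b, E S}. Rewrite as S → β S' and S' → α S' | ε.
For E: α = {c, b b}, β = {b b, b, c B}. Rewrite as E → β E' and E' → α E' | ε.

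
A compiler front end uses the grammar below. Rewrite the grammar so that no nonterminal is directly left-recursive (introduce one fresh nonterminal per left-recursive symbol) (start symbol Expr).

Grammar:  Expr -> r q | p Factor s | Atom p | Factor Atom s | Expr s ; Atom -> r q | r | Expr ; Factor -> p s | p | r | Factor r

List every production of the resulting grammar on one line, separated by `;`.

Expr -> r q Expr1 | p Factor s Expr1 | Atom p Expr1 | Factor Atom s Expr1; Atom -> r q | r | Expr; Factor -> p s Factor1 | p Factor1 | r Factor1; Expr1 -> s Expr1 | eps; Factor1 -> r Factor1 | eps

Left recursion appears on Expr, Factor.
For Expr: α = {s}, β = {r q, p Factor s, Atom p, Factor Atom s}. Rewrite as Expr → β Expr1 and Expr1 → α Expr1 | ε.
For Factor: α = {r}, β = {p s, p, r}. Rewrite as Factor → β Factor1 and Factor1 → α Factor1 | ε.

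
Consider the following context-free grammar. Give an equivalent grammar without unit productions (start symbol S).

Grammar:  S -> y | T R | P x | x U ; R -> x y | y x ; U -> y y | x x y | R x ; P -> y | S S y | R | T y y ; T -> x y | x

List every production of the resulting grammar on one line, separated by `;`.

Unit pairs: P ⇒* {R}.
Replace each nonterminal's rules with the union of the non-unit rules of every nonterminal it unit-derives.

S -> y | T R | P x | x U; R -> x y | y x; U -> y y | x x y | R x; P -> y | S S y | T y y | x y | y x; T -> x y | x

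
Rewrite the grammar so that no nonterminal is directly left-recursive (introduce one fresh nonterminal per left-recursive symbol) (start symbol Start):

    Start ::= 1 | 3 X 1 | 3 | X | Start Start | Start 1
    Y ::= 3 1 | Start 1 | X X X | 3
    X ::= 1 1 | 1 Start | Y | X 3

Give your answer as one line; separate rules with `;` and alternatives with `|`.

Start, X are directly left-recursive.
For Start: α = {Start, 1}, β = {1, 3 X 1, 3, X}. Rewrite as Start → β Start1 and Start1 → α Start1 | ε.
For X: α = {3}, β = {1 1, 1 Start, Y}. Rewrite as X → β X1 and X1 → α X1 | ε.

Start ::= 1 Start1 | 3 X 1 Start1 | 3 Start1 | X Start1; Y ::= 3 1 | Start 1 | X X X | 3; X ::= 1 1 X1 | 1 Start X1 | Y X1; Start1 ::= Start Start1 | 1 Start1 | ε; X1 ::= 3 X1 | ε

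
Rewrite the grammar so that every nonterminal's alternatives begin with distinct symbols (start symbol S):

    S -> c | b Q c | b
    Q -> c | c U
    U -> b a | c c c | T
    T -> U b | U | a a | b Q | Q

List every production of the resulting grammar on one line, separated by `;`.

S -> c | b S'; Q -> c Q'; U -> b a | c c c | T; T -> a a | b Q | Q | U T'; S' -> Q c | ε; Q' -> ε | U; T' -> b | ε

S has alternatives sharing prefix 'b': factor to S → b S' with S' → Q c | ε.
Q has alternatives sharing prefix 'c': factor to Q → c Q' with Q' → ε | U.
T has alternatives sharing prefix 'U': factor to T → U T' with T' → b | ε.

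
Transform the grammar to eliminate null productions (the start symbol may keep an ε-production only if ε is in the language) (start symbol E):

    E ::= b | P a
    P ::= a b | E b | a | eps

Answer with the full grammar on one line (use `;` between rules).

The nullable symbols are {P}.
ε ∉ L(G), so no ε-production is kept.
For each production, add variants omitting each subset of nullable occurrences: E → P a gives P a | a.

E ::= b | P a | a; P ::= a b | E b | a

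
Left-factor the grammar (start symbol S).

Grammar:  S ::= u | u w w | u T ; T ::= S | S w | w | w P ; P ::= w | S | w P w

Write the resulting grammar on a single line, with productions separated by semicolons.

S ::= u S'; T ::= S T' | w T''; P ::= S | w P'; S' ::= ε | w w | T; T' ::= ε | w; T'' ::= ε | P; P' ::= ε | P w

S has alternatives sharing prefix 'u': factor to S → u S' with S' → ε | w w | T.
T has alternatives sharing prefix 'S': factor to T → S T' with T' → ε | w.
T has alternatives sharing prefix 'w': factor to T → w T'' with T'' → ε | P.
P has alternatives sharing prefix 'w': factor to P → w P' with P' → ε | P w.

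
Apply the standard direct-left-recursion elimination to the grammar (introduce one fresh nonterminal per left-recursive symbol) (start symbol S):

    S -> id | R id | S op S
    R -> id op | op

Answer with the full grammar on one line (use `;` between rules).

Left recursion appears on S.
For S: α = {op S}, β = {id, R id}. Rewrite as S → β S' and S' → α S' | ε.

S -> id S' | R id S'; R -> id op | op; S' -> op S S' | ε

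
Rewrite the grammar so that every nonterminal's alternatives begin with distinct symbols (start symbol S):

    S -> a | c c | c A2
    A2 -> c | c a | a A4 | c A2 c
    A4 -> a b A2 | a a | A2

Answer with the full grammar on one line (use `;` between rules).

S -> a | c S'; A2 -> a A4 | c A2'; A4 -> A2 | a A4'; S' -> c | A2; A2' -> ε | a | A2 c; A4' -> b A2 | a

S has alternatives sharing prefix 'c': factor to S → c S' with S' → c | A2.
A2 has alternatives sharing prefix 'c': factor to A2 → c A2' with A2' → ε | a | A2 c.
A4 has alternatives sharing prefix 'a': factor to A4 → a A4' with A4' → b A2 | a.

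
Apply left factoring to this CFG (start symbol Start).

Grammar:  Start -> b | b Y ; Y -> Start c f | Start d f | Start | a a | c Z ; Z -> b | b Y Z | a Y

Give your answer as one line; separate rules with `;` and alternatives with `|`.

Start has alternatives sharing prefix 'b': factor to Start → b Start1 with Start1 → ε | Y.
Y has alternatives sharing prefix 'Start': factor to Y → Start Y1 with Y1 → c f | d f | ε.
Z has alternatives sharing prefix 'b': factor to Z → b Z1 with Z1 → ε | Y Z.

Start -> b Start1; Y -> a a | c Z | Start Y1; Z -> a Y | b Z1; Start1 -> ε | Y; Y1 -> c f | d f | ε; Z1 -> ε | Y Z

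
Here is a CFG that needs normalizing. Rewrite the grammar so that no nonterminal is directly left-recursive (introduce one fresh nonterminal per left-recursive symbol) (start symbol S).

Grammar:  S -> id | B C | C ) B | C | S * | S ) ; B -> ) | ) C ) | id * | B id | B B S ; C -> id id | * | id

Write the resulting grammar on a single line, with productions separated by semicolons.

S -> id S' | B C S' | C ) B S' | C S'; B -> ) B' | ) C ) B' | id * B'; C -> id id | * | id; S' -> * S' | ) S' | ε; B' -> id B' | B S B' | ε

S, B are directly left-recursive.
For S: α = {*, )}, β = {id, B C, C ) B, C}. Rewrite as S → β S' and S' → α S' | ε.
For B: α = {id, B S}, β = {), ) C ), id *}. Rewrite as B → β B' and B' → α B' | ε.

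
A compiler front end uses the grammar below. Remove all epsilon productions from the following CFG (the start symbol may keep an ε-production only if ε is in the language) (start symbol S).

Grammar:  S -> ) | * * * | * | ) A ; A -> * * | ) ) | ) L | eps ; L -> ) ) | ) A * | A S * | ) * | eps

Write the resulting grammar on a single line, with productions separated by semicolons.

The nullable symbols are {A, L}.
ε ∉ L(G), so no ε-production is kept.
Expand every rule over subsets of its nullable positions: A → ) L gives ) L | ). L → ) A * gives ) A * | ) *. L → A S * gives A S * | S *.

S -> ) | * * * | * | ) A; A -> * * | ) ) | ) L | ); L -> ) ) | ) A * | ) * | A S * | S *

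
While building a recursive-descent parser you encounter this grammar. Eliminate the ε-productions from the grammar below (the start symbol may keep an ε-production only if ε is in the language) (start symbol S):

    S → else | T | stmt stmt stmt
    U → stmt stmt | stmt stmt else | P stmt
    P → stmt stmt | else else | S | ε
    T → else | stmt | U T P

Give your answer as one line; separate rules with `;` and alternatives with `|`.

Nullable set = {P}.
ε ∉ L(G), so no ε-production is kept.
Add the nullable-subset variants: U → P stmt gives P stmt | stmt. T → U T P gives U T P | U T.

S → else | T | stmt stmt stmt; U → stmt stmt | stmt stmt else | P stmt | stmt; P → stmt stmt | else else | S; T → else | stmt | U T P | U T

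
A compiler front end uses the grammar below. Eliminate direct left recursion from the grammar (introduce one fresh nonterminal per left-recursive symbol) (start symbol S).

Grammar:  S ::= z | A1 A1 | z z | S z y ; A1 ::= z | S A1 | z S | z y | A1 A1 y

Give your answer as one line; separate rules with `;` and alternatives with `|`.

S ::= z S' | A1 A1 S' | z z S'; A1 ::= z A1' | S A1 A1' | z S A1' | z y A1'; S' ::= z y S' | epsilon; A1' ::= A1 y A1' | epsilon

Directly left-recursive nonterminals: S, A1.
For S: α = {z y}, β = {z, A1 A1, z z}. Rewrite as S → β S' and S' → α S' | ε.
For A1: α = {A1 y}, β = {z, S A1, z S, z y}. Rewrite as A1 → β A1' and A1' → α A1' | ε.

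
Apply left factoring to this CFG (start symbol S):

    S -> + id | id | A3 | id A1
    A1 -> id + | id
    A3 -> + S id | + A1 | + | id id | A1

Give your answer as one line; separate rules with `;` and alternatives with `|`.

S has alternatives sharing prefix 'id': factor to S → id S' with S' → ε | A1.
A1 has alternatives sharing prefix 'id': factor to A1 → id A1' with A1' → + | ε.
A3 has alternatives sharing prefix '+': factor to A3 → + A3' with A3' → S id | A1 | ε.

S -> + id | A3 | id S'; A1 -> id A1'; A3 -> id id | A1 | + A3'; S' -> ε | A1; A1' -> + | ε; A3' -> S id | A1 | ε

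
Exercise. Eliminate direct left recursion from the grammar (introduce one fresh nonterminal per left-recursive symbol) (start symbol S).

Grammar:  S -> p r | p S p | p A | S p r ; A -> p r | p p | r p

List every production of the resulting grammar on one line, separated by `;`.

S -> p r S' | p S p S' | p A S'; A -> p r | p p | r p; S' -> p r S' | ε

Left recursion appears on S.
For S: α = {p r}, β = {p r, p S p, p A}. Rewrite as S → β S' and S' → α S' | ε.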